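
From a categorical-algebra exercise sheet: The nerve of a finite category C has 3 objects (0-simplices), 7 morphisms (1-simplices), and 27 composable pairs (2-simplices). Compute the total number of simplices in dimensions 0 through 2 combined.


The 2-skeleton of the nerve N(C) consists of simplices in dimensions 0, 1, 2:
  |N(C)_0| = 3 (objects)
  |N(C)_1| = 7 (morphisms)
  |N(C)_2| = 27 (composable pairs)
Total = 3 + 7 + 27 = 37

37


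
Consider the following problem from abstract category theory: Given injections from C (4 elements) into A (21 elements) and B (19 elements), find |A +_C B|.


The pushout A +_C B identifies the images of C in A and B.
|A +_C B| = |A| + |B| - |C| (for injections).
= 21 + 19 - 4 = 36

36


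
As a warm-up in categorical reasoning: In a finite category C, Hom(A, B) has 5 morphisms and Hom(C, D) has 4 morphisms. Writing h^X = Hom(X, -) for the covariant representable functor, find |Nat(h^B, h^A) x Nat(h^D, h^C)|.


By the Yoneda lemma, Nat(h^B, h^A) is isomorphic to Hom(A, B),
so |Nat(h^B, h^A)| = |Hom(A, B)| and |Nat(h^D, h^C)| = |Hom(C, D)|.
|Hom(A, B)| = 5, |Hom(C, D)| = 4.
|Nat(h^B, h^A) x Nat(h^D, h^C)| = 5 * 4 = 20

20


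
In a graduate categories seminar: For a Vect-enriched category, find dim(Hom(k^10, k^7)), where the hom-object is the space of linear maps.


In Vect-enriched categories, Hom(k^n, k^m) is the space of m x n matrices.
dim(Hom(k^10, k^7)) = 7 * 10 = 70

70


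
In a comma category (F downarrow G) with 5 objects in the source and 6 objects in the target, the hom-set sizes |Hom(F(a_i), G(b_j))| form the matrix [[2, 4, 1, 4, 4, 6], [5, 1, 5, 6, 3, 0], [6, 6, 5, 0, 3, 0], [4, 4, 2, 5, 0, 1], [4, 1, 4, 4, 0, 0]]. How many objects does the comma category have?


Objects of (F downarrow G) are triples (a, b, h: F(a)->G(b)).
The count equals the sum of all entries in the hom-matrix.
sum(row 0) = 21
sum(row 1) = 20
sum(row 2) = 20
sum(row 3) = 16
sum(row 4) = 13
Grand total = 90

90


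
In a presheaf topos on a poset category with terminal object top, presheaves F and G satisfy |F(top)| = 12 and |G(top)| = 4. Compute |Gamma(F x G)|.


Global sections of a presheaf on a poset with terminal top satisfy
Gamma(H) ~ H(top). Presheaves admit pointwise products, so
(F x G)(top) = F(top) x G(top) (Cartesian product).
|Gamma(F x G)| = |F(top)| * |G(top)| = 12 * 4 = 48.

48


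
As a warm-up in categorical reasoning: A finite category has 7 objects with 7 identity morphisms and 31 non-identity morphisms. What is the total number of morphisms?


Each object has an identity morphism, giving 7 identities.
Adding the 31 non-identity morphisms:
Total = 7 + 31 = 38

38


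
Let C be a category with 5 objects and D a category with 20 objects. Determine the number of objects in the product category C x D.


The product category C x D has objects that are pairs (c, d).
Number of pairs = |Ob(C)| * |Ob(D)| = 5 * 20 = 100

100


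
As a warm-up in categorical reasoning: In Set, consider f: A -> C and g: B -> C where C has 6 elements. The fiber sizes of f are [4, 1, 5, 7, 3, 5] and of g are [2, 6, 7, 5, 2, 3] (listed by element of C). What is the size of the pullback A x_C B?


The pullback A x_C B consists of pairs (a, b) with f(a) = g(b).
For each element c in C, the fiber product has |f^-1(c)| * |g^-1(c)| elements.
Summing over C: 4 * 2 + 1 * 6 + 5 * 7 + 7 * 5 + 3 * 2 + 5 * 3
= 8 + 6 + 35 + 35 + 6 + 15 = 105

105


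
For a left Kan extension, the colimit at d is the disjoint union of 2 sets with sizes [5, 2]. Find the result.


Pointwise, the left Kan extension (Lan_F H)(d) is the colimit, indexed
by the comma category (F downarrow d), of H composed with the
projection (F downarrow d) -> C. Here that colimit is given
as a coproduct (disjoint union) of sets, so its cardinality is the
sum of the sizes of the summands.
Coproduct of sets with sizes: 5 + 2
= 7

7


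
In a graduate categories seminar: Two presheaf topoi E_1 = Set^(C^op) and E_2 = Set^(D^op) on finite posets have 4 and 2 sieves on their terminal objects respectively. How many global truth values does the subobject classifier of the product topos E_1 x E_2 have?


In a product of presheaf topoi E_1 x E_2, the subobject classifier
is Omega = Omega_1 x Omega_2 (componentwise), so
|Omega(top)| = |Omega_1(top_1)| * |Omega_2(top_2)|.
= 4 * 2 = 8.

8


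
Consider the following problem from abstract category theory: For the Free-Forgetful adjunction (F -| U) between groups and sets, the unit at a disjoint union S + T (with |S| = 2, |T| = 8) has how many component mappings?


The unit eta_X: X -> U(F(X)) of the Free-Forgetful adjunction
maps each element of X to a generator of F(X). For X = S + T (disjoint
union in Set), |S + T| = |S| + |T|.
Total mappings = 2 + 8 = 10.

10


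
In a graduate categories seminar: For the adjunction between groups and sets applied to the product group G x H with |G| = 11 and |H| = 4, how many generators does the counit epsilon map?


The counit epsilon_K: F(U(K)) -> K of the Free-Forgetful adjunction
maps |K| generators of F(U(K)) into K. For K = G x H (the product group),
|G x H| = |G| * |H|.
Total generators mapped = 11 * 4 = 44.

44


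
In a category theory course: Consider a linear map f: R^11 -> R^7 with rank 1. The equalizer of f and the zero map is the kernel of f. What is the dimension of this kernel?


The equalizer of f and the zero map is ker(f).
By the rank-nullity theorem: dim(ker(f)) = dim(domain) - rank(f).
dim(ker(f)) = 11 - 1 = 10

10


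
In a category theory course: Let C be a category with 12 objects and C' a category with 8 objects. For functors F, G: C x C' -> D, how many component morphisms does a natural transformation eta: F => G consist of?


A natural transformation eta: F => G assigns one component morphism per
object of the domain category.
The domain is the product category C x C', so
|Ob(C x C')| = |Ob(C)| * |Ob(C')| = 12 * 8 = 96.
Therefore eta has 96 component morphisms.

96


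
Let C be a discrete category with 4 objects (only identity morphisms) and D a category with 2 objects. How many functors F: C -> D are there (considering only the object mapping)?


A functor from a discrete category C to D is determined by
where each object maps. Each of the 4 objects of C can map
to any of the 2 objects of D independently.
Number of functors = 2^4 = 16

16


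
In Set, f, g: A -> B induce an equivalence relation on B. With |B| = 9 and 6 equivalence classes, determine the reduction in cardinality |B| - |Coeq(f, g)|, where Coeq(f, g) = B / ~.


The coequalizer Coeq(f, g) = B / ~ has one element per equivalence class.
|B| = 9, |Coeq(f, g)| = 6.
|B| - |Coeq(f, g)| = 9 - 6 = 3.

3


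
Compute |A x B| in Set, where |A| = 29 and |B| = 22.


In Set, the product A x B is the Cartesian product.
By the universal property, |A x B| = |A| * |B|.
|A x B| = 29 * 22 = 638

638


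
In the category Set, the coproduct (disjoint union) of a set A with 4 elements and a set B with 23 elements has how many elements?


In Set, the coproduct A + B is the disjoint union.
|A + B| = |A| + |B| = 4 + 23 = 27

27


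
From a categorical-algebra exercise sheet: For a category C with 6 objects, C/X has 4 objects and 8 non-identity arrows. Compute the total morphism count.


In the slice category C/X, objects are morphisms to X.
Identity morphisms: 4 (one per object of C/X).
Non-identity morphisms: 8.
Total = 4 + 8 = 12

12


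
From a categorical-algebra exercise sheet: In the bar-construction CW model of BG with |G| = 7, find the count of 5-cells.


In the bar-construction CW model of BG, the n-cells are indexed by
n-tuples [g_1|...|g_n] of non-identity elements of G (degenerate
simplices with some g_i = e do not contribute cells), so there are
(|G| - 1)^n n-cells.
For dim = 5 with |G| = 7:
cells = (7 - 1)^5 = 6^5 = 7776

7776


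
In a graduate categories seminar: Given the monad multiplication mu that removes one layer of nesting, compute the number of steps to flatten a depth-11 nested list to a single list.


Each application of mu: T^2 -> T removes one layer of nesting.
Starting at depth 11 (i.e., T^11(X)), we need to reach T(X).
Number of mu applications = 11 - 1 = 10

10


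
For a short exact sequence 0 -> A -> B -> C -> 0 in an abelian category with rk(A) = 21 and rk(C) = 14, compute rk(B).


For a short exact sequence 0 -> A -> B -> C -> 0,
rank is additive: rank(B) = rank(A) + rank(C).
rank(B) = 21 + 14 = 35

35


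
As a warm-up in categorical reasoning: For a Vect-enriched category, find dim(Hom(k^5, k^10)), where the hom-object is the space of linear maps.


In Vect-enriched categories, Hom(k^n, k^m) is the space of m x n matrices.
dim(Hom(k^5, k^10)) = 10 * 5 = 50

50


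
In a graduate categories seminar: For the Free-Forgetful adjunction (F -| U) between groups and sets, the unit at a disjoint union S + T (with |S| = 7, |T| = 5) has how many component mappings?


The unit eta_X: X -> U(F(X)) of the Free-Forgetful adjunction
maps each element of X to a generator of F(X). For X = S + T (disjoint
union in Set), |S + T| = |S| + |T|.
Total mappings = 7 + 5 = 12.

12


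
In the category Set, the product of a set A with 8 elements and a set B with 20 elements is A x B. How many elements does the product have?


In Set, the product A x B is the Cartesian product.
By the universal property, |A x B| = |A| * |B|.
|A x B| = 8 * 20 = 160

160


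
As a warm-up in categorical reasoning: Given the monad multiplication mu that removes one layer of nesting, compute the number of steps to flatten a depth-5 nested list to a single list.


Each application of mu: T^2 -> T removes one layer of nesting.
Starting at depth 5 (i.e., T^5(X)), we need to reach T(X).
Number of mu applications = 5 - 1 = 4

4


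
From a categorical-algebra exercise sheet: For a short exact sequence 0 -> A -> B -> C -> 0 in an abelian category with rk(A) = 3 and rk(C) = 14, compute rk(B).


For a short exact sequence 0 -> A -> B -> C -> 0,
rank is additive: rank(B) = rank(A) + rank(C).
rank(B) = 3 + 14 = 17

17


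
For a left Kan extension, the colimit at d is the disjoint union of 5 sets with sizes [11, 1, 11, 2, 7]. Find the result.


Pointwise, the left Kan extension (Lan_F H)(d) is the colimit, indexed
by the comma category (F downarrow d), of H composed with the
projection (F downarrow d) -> C. Here that colimit is given
as a coproduct (disjoint union) of sets, so its cardinality is the
sum of the sizes of the summands.
Coproduct of sets with sizes: 11 + 1 + 11 + 2 + 7
= 32

32


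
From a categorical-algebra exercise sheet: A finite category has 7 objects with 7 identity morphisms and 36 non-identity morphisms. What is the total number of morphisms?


Each object has an identity morphism, giving 7 identities.
Adding the 36 non-identity morphisms:
Total = 7 + 36 = 43

43


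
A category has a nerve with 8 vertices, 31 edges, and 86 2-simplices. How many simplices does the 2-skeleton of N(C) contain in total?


The 2-skeleton of the nerve N(C) consists of simplices in dimensions 0, 1, 2:
  |N(C)_0| = 8 (objects)
  |N(C)_1| = 31 (morphisms)
  |N(C)_2| = 86 (composable pairs)
Total = 8 + 31 + 86 = 125

125


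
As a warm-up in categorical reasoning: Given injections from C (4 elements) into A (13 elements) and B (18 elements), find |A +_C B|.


The pushout A +_C B identifies the images of C in A and B.
|A +_C B| = |A| + |B| - |C| (for injections).
= 13 + 18 - 4 = 27

27


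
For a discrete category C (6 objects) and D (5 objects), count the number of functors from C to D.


A functor from a discrete category C to D is determined by
where each object maps. Each of the 6 objects of C can map
to any of the 5 objects of D independently.
Number of functors = 5^6 = 15625

15625


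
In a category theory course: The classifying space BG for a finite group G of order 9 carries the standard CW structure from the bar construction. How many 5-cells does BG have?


In the bar-construction CW model of BG, the n-cells are indexed by
n-tuples [g_1|...|g_n] of non-identity elements of G (degenerate
simplices with some g_i = e do not contribute cells), so there are
(|G| - 1)^n n-cells.
For dim = 5 with |G| = 9:
cells = (9 - 1)^5 = 8^5 = 32768

32768


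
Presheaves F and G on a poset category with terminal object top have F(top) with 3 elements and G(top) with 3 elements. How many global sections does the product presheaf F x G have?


Global sections of a presheaf on a poset with terminal top satisfy
Gamma(H) ~ H(top). Presheaves admit pointwise products, so
(F x G)(top) = F(top) x G(top) (Cartesian product).
|Gamma(F x G)| = |F(top)| * |G(top)| = 3 * 3 = 9.

9


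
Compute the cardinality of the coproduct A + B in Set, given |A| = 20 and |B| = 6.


In Set, the coproduct A + B is the disjoint union.
|A + B| = |A| + |B| = 20 + 6 = 26

26


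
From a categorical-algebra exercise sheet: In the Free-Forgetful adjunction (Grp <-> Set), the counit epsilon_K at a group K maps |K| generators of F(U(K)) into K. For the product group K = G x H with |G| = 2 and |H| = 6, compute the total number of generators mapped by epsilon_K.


The counit epsilon_K: F(U(K)) -> K of the Free-Forgetful adjunction
maps |K| generators of F(U(K)) into K. For K = G x H (the product group),
|G x H| = |G| * |H|.
Total generators mapped = 2 * 6 = 12.

12


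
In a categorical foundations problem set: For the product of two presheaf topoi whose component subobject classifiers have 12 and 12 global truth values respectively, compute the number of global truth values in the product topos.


In a product of presheaf topoi E_1 x E_2, the subobject classifier
is Omega = Omega_1 x Omega_2 (componentwise), so
|Omega(top)| = |Omega_1(top_1)| * |Omega_2(top_2)|.
= 12 * 12 = 144.

144


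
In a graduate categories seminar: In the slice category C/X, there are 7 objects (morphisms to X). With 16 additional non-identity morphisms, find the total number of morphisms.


In the slice category C/X, objects are morphisms to X.
Identity morphisms: 7 (one per object of C/X).
Non-identity morphisms: 16.
Total = 7 + 16 = 23

23


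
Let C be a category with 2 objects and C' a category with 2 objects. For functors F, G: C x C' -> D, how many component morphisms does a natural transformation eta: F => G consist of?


A natural transformation eta: F => G assigns one component morphism per
object of the domain category.
The domain is the product category C x C', so
|Ob(C x C')| = |Ob(C)| * |Ob(C')| = 2 * 2 = 4.
Therefore eta has 4 component morphisms.

4


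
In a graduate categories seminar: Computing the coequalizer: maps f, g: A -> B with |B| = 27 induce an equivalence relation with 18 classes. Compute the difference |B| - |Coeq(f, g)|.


The coequalizer Coeq(f, g) = B / ~ has one element per equivalence class.
|B| = 27, |Coeq(f, g)| = 18.
|B| - |Coeq(f, g)| = 27 - 18 = 9.

9


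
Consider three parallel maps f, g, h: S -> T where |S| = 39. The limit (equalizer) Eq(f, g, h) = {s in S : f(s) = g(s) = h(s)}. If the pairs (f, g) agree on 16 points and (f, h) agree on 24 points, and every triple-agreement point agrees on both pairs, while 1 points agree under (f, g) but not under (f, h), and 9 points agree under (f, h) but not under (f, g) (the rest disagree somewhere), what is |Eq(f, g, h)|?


Eq(f, g, h) is the triple-agreement set: points in S where all three
maps take the same value. Using inclusion-exclusion on the pairwise data:
Pair (f, g) agrees on 16 points; pair (f, h) on 24 points.
Points agreeing under (f, g) but not (f, h) = 1; under (f, h) but not (f, g) = 9.
Triple-agreement = agreement-in-(f, g) minus points that agree under (f, g) but not (f, h):
|Eq(f, g, h)| = 16 - 1 = 15
(cross-check via (f, h): 24 - 9 = 15.)

15


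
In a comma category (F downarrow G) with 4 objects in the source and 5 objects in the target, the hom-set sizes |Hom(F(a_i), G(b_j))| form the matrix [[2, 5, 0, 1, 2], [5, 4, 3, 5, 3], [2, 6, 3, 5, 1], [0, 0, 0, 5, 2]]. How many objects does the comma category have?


Objects of (F downarrow G) are triples (a, b, h: F(a)->G(b)).
The count equals the sum of all entries in the hom-matrix.
sum(row 0) = 10
sum(row 1) = 20
sum(row 2) = 17
sum(row 3) = 7
Grand total = 54

54


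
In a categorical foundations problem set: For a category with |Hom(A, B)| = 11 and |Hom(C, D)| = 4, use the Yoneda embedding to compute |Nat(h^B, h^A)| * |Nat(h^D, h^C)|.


By the Yoneda lemma, Nat(h^B, h^A) is isomorphic to Hom(A, B),
so |Nat(h^B, h^A)| = |Hom(A, B)| and |Nat(h^D, h^C)| = |Hom(C, D)|.
|Hom(A, B)| = 11, |Hom(C, D)| = 4.
|Nat(h^B, h^A) x Nat(h^D, h^C)| = 11 * 4 = 44

44


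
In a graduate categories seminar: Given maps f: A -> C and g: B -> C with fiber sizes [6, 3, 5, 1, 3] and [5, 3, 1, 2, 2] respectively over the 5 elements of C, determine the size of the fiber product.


The pullback A x_C B consists of pairs (a, b) with f(a) = g(b).
For each element c in C, the fiber product has |f^-1(c)| * |g^-1(c)| elements.
Summing over C: 6 * 5 + 3 * 3 + 5 * 1 + 1 * 2 + 3 * 2
= 30 + 9 + 5 + 2 + 6 = 52

52


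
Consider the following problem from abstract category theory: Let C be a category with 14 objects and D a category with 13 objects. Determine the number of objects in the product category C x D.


The product category C x D has objects that are pairs (c, d).
Number of pairs = |Ob(C)| * |Ob(D)| = 14 * 13 = 182

182


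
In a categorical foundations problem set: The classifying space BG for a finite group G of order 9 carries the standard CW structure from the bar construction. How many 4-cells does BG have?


In the bar-construction CW model of BG, the n-cells are indexed by
n-tuples [g_1|...|g_n] of non-identity elements of G (degenerate
simplices with some g_i = e do not contribute cells), so there are
(|G| - 1)^n n-cells.
For dim = 4 with |G| = 9:
cells = (9 - 1)^4 = 8^4 = 4096

4096


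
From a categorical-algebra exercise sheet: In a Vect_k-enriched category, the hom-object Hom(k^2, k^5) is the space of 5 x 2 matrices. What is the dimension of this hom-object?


In Vect-enriched categories, Hom(k^n, k^m) is the space of m x n matrices.
dim(Hom(k^2, k^5)) = 5 * 2 = 10

10


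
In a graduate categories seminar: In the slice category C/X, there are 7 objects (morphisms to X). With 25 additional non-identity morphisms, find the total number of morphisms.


In the slice category C/X, objects are morphisms to X.
Identity morphisms: 7 (one per object of C/X).
Non-identity morphisms: 25.
Total = 7 + 25 = 32

32


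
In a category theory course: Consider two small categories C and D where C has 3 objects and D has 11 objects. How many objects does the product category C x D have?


The product category C x D has objects that are pairs (c, d).
Number of pairs = |Ob(C)| * |Ob(D)| = 3 * 11 = 33

33


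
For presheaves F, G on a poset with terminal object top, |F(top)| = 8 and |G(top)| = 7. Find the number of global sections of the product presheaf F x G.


Global sections of a presheaf on a poset with terminal top satisfy
Gamma(H) ~ H(top). Presheaves admit pointwise products, so
(F x G)(top) = F(top) x G(top) (Cartesian product).
|Gamma(F x G)| = |F(top)| * |G(top)| = 8 * 7 = 56.

56


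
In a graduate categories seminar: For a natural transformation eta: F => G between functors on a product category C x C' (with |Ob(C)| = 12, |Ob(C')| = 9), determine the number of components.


A natural transformation eta: F => G assigns one component morphism per
object of the domain category.
The domain is the product category C x C', so
|Ob(C x C')| = |Ob(C)| * |Ob(C')| = 12 * 9 = 108.
Therefore eta has 108 component morphisms.

108


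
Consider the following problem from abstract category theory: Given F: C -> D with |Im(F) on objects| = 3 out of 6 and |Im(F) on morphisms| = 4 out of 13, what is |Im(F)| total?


The image of F consists of distinct objects and distinct morphisms.
|Im(F)| on objects = 3
|Im(F)| on morphisms = 4
Total image cardinality = 3 + 4 = 7

7


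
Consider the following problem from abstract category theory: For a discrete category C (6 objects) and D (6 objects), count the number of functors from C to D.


A functor from a discrete category C to D is determined by
where each object maps. Each of the 6 objects of C can map
to any of the 6 objects of D independently.
Number of functors = 6^6 = 46656

46656


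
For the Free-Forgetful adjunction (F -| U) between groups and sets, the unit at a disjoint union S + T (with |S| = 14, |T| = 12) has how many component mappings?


The unit eta_X: X -> U(F(X)) of the Free-Forgetful adjunction
maps each element of X to a generator of F(X). For X = S + T (disjoint
union in Set), |S + T| = |S| + |T|.
Total mappings = 14 + 12 = 26.

26


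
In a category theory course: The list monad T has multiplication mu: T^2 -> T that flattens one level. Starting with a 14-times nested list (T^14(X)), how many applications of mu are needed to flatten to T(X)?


Each application of mu: T^2 -> T removes one layer of nesting.
Starting at depth 14 (i.e., T^14(X)), we need to reach T(X).
Number of mu applications = 14 - 1 = 13

13


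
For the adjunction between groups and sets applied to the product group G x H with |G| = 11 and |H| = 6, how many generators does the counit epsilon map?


The counit epsilon_K: F(U(K)) -> K of the Free-Forgetful adjunction
maps |K| generators of F(U(K)) into K. For K = G x H (the product group),
|G x H| = |G| * |H|.
Total generators mapped = 11 * 6 = 66.

66


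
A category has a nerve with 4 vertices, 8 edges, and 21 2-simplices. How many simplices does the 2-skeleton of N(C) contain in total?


The 2-skeleton of the nerve N(C) consists of simplices in dimensions 0, 1, 2:
  |N(C)_0| = 4 (objects)
  |N(C)_1| = 8 (morphisms)
  |N(C)_2| = 21 (composable pairs)
Total = 4 + 8 + 21 = 33

33


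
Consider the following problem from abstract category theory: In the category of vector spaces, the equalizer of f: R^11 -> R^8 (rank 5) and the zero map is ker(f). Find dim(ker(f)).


The equalizer of f and the zero map is ker(f).
By the rank-nullity theorem: dim(ker(f)) = dim(domain) - rank(f).
dim(ker(f)) = 11 - 5 = 6

6


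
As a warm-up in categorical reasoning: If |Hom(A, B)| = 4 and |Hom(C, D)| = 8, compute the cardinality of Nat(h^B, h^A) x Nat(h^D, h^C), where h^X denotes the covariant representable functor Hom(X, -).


By the Yoneda lemma, Nat(h^B, h^A) is isomorphic to Hom(A, B),
so |Nat(h^B, h^A)| = |Hom(A, B)| and |Nat(h^D, h^C)| = |Hom(C, D)|.
|Hom(A, B)| = 4, |Hom(C, D)| = 8.
|Nat(h^B, h^A) x Nat(h^D, h^C)| = 4 * 8 = 32

32


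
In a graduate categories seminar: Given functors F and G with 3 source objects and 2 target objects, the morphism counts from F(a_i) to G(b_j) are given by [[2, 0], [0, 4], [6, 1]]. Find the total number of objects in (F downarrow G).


Objects of (F downarrow G) are triples (a, b, h: F(a)->G(b)).
The count equals the sum of all entries in the hom-matrix.
sum(row 0) = 2
sum(row 1) = 4
sum(row 2) = 7
Grand total = 13

13


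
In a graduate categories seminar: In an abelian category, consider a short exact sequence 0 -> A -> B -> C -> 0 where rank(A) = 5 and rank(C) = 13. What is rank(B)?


For a short exact sequence 0 -> A -> B -> C -> 0,
rank is additive: rank(B) = rank(A) + rank(C).
rank(B) = 5 + 13 = 18

18


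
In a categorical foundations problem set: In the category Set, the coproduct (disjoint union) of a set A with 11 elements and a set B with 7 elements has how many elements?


In Set, the coproduct A + B is the disjoint union.
|A + B| = |A| + |B| = 11 + 7 = 18

18


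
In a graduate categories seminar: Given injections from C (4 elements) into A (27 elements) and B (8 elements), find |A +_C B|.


The pushout A +_C B identifies the images of C in A and B.
|A +_C B| = |A| + |B| - |C| (for injections).
= 27 + 8 - 4 = 31

31


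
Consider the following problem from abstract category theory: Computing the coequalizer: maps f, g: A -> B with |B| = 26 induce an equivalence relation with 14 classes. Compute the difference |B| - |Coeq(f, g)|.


The coequalizer Coeq(f, g) = B / ~ has one element per equivalence class.
|B| = 26, |Coeq(f, g)| = 14.
|B| - |Coeq(f, g)| = 26 - 14 = 12.

12


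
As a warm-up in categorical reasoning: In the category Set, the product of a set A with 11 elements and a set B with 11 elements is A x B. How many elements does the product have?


In Set, the product A x B is the Cartesian product.
By the universal property, |A x B| = |A| * |B|.
|A x B| = 11 * 11 = 121

121


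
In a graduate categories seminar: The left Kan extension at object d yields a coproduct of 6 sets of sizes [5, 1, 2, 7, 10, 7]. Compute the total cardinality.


Pointwise, the left Kan extension (Lan_F H)(d) is the colimit, indexed
by the comma category (F downarrow d), of H composed with the
projection (F downarrow d) -> C. Here that colimit is given
as a coproduct (disjoint union) of sets, so its cardinality is the
sum of the sizes of the summands.
Coproduct of sets with sizes: 5 + 1 + 2 + 7 + 10 + 7
= 32

32


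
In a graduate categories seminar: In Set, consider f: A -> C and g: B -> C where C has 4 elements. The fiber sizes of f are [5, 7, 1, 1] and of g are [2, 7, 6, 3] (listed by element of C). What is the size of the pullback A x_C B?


The pullback A x_C B consists of pairs (a, b) with f(a) = g(b).
For each element c in C, the fiber product has |f^-1(c)| * |g^-1(c)| elements.
Summing over C: 5 * 2 + 7 * 7 + 1 * 6 + 1 * 3
= 10 + 49 + 6 + 3 = 68

68


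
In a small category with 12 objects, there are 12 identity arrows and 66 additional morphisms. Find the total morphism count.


Each object has an identity morphism, giving 12 identities.
Adding the 66 non-identity morphisms:
Total = 12 + 66 = 78

78


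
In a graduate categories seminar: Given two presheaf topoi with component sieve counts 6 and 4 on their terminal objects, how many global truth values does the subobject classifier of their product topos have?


In a product of presheaf topoi E_1 x E_2, the subobject classifier
is Omega = Omega_1 x Omega_2 (componentwise), so
|Omega(top)| = |Omega_1(top_1)| * |Omega_2(top_2)|.
= 6 * 4 = 24.

24


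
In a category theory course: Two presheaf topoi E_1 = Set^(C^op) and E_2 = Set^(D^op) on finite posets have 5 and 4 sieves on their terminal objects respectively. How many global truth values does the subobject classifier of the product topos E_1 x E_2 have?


In a product of presheaf topoi E_1 x E_2, the subobject classifier
is Omega = Omega_1 x Omega_2 (componentwise), so
|Omega(top)| = |Omega_1(top_1)| * |Omega_2(top_2)|.
= 5 * 4 = 20.

20


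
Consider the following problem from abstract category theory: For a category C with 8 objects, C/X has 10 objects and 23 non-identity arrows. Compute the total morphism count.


In the slice category C/X, objects are morphisms to X.
Identity morphisms: 10 (one per object of C/X).
Non-identity morphisms: 23.
Total = 10 + 23 = 33

33


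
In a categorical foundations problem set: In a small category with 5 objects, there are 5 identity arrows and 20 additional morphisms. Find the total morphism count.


Each object has an identity morphism, giving 5 identities.
Adding the 20 non-identity morphisms:
Total = 5 + 20 = 25

25


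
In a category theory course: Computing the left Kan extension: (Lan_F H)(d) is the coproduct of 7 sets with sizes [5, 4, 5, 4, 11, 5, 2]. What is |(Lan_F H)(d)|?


Pointwise, the left Kan extension (Lan_F H)(d) is the colimit, indexed
by the comma category (F downarrow d), of H composed with the
projection (F downarrow d) -> C. Here that colimit is given
as a coproduct (disjoint union) of sets, so its cardinality is the
sum of the sizes of the summands.
Coproduct of sets with sizes: 5 + 4 + 5 + 4 + 11 + 5 + 2
= 36

36


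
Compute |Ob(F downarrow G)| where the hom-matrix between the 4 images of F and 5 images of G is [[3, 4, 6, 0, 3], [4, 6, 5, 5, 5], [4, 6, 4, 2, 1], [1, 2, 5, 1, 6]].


Objects of (F downarrow G) are triples (a, b, h: F(a)->G(b)).
The count equals the sum of all entries in the hom-matrix.
sum(row 0) = 16
sum(row 1) = 25
sum(row 2) = 17
sum(row 3) = 15
Grand total = 73

73


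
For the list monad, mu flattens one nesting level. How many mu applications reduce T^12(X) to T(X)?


Each application of mu: T^2 -> T removes one layer of nesting.
Starting at depth 12 (i.e., T^12(X)), we need to reach T(X).
Number of mu applications = 12 - 1 = 11

11


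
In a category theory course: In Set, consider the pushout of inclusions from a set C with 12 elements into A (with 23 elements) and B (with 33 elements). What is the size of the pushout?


The pushout A +_C B identifies the images of C in A and B.
|A +_C B| = |A| + |B| - |C| (for injections).
= 23 + 33 - 12 = 44

44


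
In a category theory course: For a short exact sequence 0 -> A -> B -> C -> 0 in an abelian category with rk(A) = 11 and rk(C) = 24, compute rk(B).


For a short exact sequence 0 -> A -> B -> C -> 0,
rank is additive: rank(B) = rank(A) + rank(C).
rank(B) = 11 + 24 = 35

35


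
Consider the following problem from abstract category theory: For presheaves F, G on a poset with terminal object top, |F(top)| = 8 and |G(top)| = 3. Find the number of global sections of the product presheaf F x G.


Global sections of a presheaf on a poset with terminal top satisfy
Gamma(H) ~ H(top). Presheaves admit pointwise products, so
(F x G)(top) = F(top) x G(top) (Cartesian product).
|Gamma(F x G)| = |F(top)| * |G(top)| = 8 * 3 = 24.

24


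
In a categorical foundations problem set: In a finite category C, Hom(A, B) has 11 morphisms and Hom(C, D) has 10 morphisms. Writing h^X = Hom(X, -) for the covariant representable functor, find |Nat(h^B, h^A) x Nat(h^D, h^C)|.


By the Yoneda lemma, Nat(h^B, h^A) is isomorphic to Hom(A, B),
so |Nat(h^B, h^A)| = |Hom(A, B)| and |Nat(h^D, h^C)| = |Hom(C, D)|.
|Hom(A, B)| = 11, |Hom(C, D)| = 10.
|Nat(h^B, h^A) x Nat(h^D, h^C)| = 11 * 10 = 110

110


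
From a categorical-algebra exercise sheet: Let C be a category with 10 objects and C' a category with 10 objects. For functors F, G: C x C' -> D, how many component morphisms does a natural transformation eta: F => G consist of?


A natural transformation eta: F => G assigns one component morphism per
object of the domain category.
The domain is the product category C x C', so
|Ob(C x C')| = |Ob(C)| * |Ob(C')| = 10 * 10 = 100.
Therefore eta has 100 component morphisms.

100


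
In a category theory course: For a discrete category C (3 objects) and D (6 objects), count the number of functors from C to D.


A functor from a discrete category C to D is determined by
where each object maps. Each of the 3 objects of C can map
to any of the 6 objects of D independently.
Number of functors = 6^3 = 216

216


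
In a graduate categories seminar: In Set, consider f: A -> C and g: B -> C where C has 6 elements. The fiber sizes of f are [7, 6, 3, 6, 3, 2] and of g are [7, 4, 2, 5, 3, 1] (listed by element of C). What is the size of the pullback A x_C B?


The pullback A x_C B consists of pairs (a, b) with f(a) = g(b).
For each element c in C, the fiber product has |f^-1(c)| * |g^-1(c)| elements.
Summing over C: 7 * 7 + 6 * 4 + 3 * 2 + 6 * 5 + 3 * 3 + 2 * 1
= 49 + 24 + 6 + 30 + 9 + 2 = 120

120


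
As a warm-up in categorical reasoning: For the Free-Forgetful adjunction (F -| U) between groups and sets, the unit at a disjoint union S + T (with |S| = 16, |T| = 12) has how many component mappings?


The unit eta_X: X -> U(F(X)) of the Free-Forgetful adjunction
maps each element of X to a generator of F(X). For X = S + T (disjoint
union in Set), |S + T| = |S| + |T|.
Total mappings = 16 + 12 = 28.

28


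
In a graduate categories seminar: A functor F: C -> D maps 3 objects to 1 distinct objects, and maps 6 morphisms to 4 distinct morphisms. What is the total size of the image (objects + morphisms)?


The image of F consists of distinct objects and distinct morphisms.
|Im(F)| on objects = 1
|Im(F)| on morphisms = 4
Total image cardinality = 1 + 4 = 5

5


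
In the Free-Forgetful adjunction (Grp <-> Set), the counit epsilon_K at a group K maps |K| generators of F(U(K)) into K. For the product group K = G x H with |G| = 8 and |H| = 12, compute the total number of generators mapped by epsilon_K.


The counit epsilon_K: F(U(K)) -> K of the Free-Forgetful adjunction
maps |K| generators of F(U(K)) into K. For K = G x H (the product group),
|G x H| = |G| * |H|.
Total generators mapped = 8 * 12 = 96.

96


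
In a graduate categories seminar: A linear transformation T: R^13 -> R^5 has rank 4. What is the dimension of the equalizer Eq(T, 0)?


The equalizer of f and the zero map is ker(f).
By the rank-nullity theorem: dim(ker(f)) = dim(domain) - rank(f).
dim(ker(f)) = 13 - 4 = 9

9


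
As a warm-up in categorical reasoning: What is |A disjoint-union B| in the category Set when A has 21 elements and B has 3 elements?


In Set, the coproduct A + B is the disjoint union.
|A + B| = |A| + |B| = 21 + 3 = 24

24


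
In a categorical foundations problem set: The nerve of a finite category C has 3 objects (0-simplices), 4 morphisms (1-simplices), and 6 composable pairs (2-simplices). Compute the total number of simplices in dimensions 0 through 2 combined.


The 2-skeleton of the nerve N(C) consists of simplices in dimensions 0, 1, 2:
  |N(C)_0| = 3 (objects)
  |N(C)_1| = 4 (morphisms)
  |N(C)_2| = 6 (composable pairs)
Total = 3 + 4 + 6 = 13

13


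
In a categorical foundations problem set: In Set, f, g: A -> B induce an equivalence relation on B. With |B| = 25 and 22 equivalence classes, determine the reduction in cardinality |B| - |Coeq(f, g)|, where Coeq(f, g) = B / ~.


The coequalizer Coeq(f, g) = B / ~ has one element per equivalence class.
|B| = 25, |Coeq(f, g)| = 22.
|B| - |Coeq(f, g)| = 25 - 22 = 3.

3


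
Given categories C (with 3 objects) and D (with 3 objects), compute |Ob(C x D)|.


The product category C x D has objects that are pairs (c, d).
Number of pairs = |Ob(C)| * |Ob(D)| = 3 * 3 = 9

9


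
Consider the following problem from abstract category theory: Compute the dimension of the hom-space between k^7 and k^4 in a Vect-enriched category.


In Vect-enriched categories, Hom(k^n, k^m) is the space of m x n matrices.
dim(Hom(k^7, k^4)) = 4 * 7 = 28

28


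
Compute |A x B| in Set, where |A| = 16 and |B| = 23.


In Set, the product A x B is the Cartesian product.
By the universal property, |A x B| = |A| * |B|.
|A x B| = 16 * 23 = 368

368


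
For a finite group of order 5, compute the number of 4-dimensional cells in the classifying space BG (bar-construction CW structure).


In the bar-construction CW model of BG, the n-cells are indexed by
n-tuples [g_1|...|g_n] of non-identity elements of G (degenerate
simplices with some g_i = e do not contribute cells), so there are
(|G| - 1)^n n-cells.
For dim = 4 with |G| = 5:
cells = (5 - 1)^4 = 4^4 = 256

256


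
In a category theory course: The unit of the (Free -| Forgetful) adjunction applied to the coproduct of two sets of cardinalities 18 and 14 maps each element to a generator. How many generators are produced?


The unit eta_X: X -> U(F(X)) of the Free-Forgetful adjunction
maps each element of X to a generator of F(X). For X = S + T (disjoint
union in Set), |S + T| = |S| + |T|.
Total mappings = 18 + 14 = 32.

32


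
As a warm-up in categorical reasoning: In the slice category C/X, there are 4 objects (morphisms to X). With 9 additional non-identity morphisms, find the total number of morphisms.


In the slice category C/X, objects are morphisms to X.
Identity morphisms: 4 (one per object of C/X).
Non-identity morphisms: 9.
Total = 4 + 9 = 13

13


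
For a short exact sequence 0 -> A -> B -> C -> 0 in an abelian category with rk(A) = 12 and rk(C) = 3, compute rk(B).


For a short exact sequence 0 -> A -> B -> C -> 0,
rank is additive: rank(B) = rank(A) + rank(C).
rank(B) = 12 + 3 = 15

15


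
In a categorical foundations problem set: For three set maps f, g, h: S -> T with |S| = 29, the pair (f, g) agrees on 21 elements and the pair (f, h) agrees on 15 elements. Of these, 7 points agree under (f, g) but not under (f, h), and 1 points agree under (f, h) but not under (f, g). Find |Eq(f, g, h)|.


Eq(f, g, h) is the triple-agreement set: points in S where all three
maps take the same value. Using inclusion-exclusion on the pairwise data:
Pair (f, g) agrees on 21 points; pair (f, h) on 15 points.
Points agreeing under (f, g) but not (f, h) = 7; under (f, h) but not (f, g) = 1.
Triple-agreement = agreement-in-(f, g) minus points that agree under (f, g) but not (f, h):
|Eq(f, g, h)| = 21 - 7 = 14
(cross-check via (f, h): 15 - 1 = 14.)

14


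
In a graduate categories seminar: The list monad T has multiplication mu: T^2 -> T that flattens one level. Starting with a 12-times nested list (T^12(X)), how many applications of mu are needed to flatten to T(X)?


Each application of mu: T^2 -> T removes one layer of nesting.
Starting at depth 12 (i.e., T^12(X)), we need to reach T(X).
Number of mu applications = 12 - 1 = 11

11


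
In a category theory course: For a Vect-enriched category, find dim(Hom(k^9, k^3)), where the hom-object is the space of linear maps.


In Vect-enriched categories, Hom(k^n, k^m) is the space of m x n matrices.
dim(Hom(k^9, k^3)) = 3 * 9 = 27

27


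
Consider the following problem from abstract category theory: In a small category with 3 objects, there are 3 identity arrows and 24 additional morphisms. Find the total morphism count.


Each object has an identity morphism, giving 3 identities.
Adding the 24 non-identity morphisms:
Total = 3 + 24 = 27

27


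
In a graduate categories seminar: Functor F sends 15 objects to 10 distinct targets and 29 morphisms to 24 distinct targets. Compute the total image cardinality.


The image of F consists of distinct objects and distinct morphisms.
|Im(F)| on objects = 10
|Im(F)| on morphisms = 24
Total image cardinality = 10 + 24 = 34

34


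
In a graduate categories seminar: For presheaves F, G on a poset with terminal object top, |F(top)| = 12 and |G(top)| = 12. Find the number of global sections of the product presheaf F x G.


Global sections of a presheaf on a poset with terminal top satisfy
Gamma(H) ~ H(top). Presheaves admit pointwise products, so
(F x G)(top) = F(top) x G(top) (Cartesian product).
|Gamma(F x G)| = |F(top)| * |G(top)| = 12 * 12 = 144.

144


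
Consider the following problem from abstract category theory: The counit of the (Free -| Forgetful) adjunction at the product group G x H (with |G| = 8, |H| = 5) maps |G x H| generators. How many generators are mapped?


The counit epsilon_K: F(U(K)) -> K of the Free-Forgetful adjunction
maps |K| generators of F(U(K)) into K. For K = G x H (the product group),
|G x H| = |G| * |H|.
Total generators mapped = 8 * 5 = 40.

40


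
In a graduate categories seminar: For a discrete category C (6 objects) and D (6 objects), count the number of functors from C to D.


A functor from a discrete category C to D is determined by
where each object maps. Each of the 6 objects of C can map
to any of the 6 objects of D independently.
Number of functors = 6^6 = 46656

46656


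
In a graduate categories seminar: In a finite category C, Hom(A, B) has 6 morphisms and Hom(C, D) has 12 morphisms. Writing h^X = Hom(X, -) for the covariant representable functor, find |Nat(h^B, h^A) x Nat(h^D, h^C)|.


By the Yoneda lemma, Nat(h^B, h^A) is isomorphic to Hom(A, B),
so |Nat(h^B, h^A)| = |Hom(A, B)| and |Nat(h^D, h^C)| = |Hom(C, D)|.
|Hom(A, B)| = 6, |Hom(C, D)| = 12.
|Nat(h^B, h^A) x Nat(h^D, h^C)| = 6 * 12 = 72

72


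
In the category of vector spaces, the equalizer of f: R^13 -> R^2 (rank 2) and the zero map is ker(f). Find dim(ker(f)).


The equalizer of f and the zero map is ker(f).
By the rank-nullity theorem: dim(ker(f)) = dim(domain) - rank(f).
dim(ker(f)) = 13 - 2 = 11

11
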